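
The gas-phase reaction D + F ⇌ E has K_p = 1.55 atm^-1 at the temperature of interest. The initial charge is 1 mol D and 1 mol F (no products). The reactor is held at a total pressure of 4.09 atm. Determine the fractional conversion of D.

X = 0.631

Let X = conversion of D (basis 1 mol D); extent of reaction ξ = X.
Species balance: n_D = 1 − X; n_F = 1 − X; n_E = X.
Summing: n_T = 2 − X.
y_i = n_i/n_T, p_i = y_i·P. K_p = p_E / (p_D p_F).
This yields a degree-2 equation in X; solving on (0,1), X = 0.631.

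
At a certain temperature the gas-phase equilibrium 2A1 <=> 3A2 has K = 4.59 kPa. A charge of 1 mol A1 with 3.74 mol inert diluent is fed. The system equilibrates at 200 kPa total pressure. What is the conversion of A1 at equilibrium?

Basis: 1 mol A1 initially; let X = conversion of A1. Extent ξ = 0.5X.
Moles: n_A1 = 1 − X; n_A2 = 1.5X; n_I = 3.74 (inert).
Total moles n_T = 4.74 + 0.5X.
With p_i = (n_i/n_T)P, K = p_A2^3 / (p_A1^2).
Substituting and setting equal to 4.59 kPa gives a polynomial in X; the root in (0,1) is X = 0.262.

X = 0.262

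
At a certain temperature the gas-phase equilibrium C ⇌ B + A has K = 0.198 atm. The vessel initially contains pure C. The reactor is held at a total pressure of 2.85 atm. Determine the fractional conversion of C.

Let X = conversion of C (basis 1 mol C); extent of reaction ξ = X.
Moles: n_C = 1 − X; n_B = X; n_A = X.
Total moles n_T = 1 + X.
Mole fractions y_i = n_i/n_T; K = p_B p_A / (p_C) with p_i = y_i·P.
Equating to 0.198 atm and solving on 0 < X < 1: X = 0.255.

X = 0.255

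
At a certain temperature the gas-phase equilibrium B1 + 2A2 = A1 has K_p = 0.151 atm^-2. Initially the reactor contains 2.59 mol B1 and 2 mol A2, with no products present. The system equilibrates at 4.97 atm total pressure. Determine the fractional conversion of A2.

Let X = conversion of A2 (basis 2 mol A2); extent of reaction ξ = X.
At extent ξ: n_B1 = 2.59 − X; n_A2 = 2 − 2X; n_A1 = X.
Summing: n_T = 4.59 − 2X.
y_i = n_i/n_T, p_i = y_i·P. K_p = p_A1 / (p_B1 p_A2^2).
Setting this equal to 0.151 atm^-2 and taking the physical root (0 < X < 1) gives X = 0.535.

X = 0.535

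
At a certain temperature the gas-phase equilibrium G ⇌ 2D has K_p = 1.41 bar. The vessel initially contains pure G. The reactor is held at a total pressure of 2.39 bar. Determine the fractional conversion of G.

Take 1 mol G as basis and let X be its fractional conversion, so ξ = X.
Mole table: n_G = 1 − X; n_D = 2X.
n_T = Σnᵢ = 1 + X.
With p_i = (n_i/n_T)P, K_p = p_D^2 / (p_G).
This yields a degree-2 equation in X; solving on (0,1), X = 0.359.

X = 0.359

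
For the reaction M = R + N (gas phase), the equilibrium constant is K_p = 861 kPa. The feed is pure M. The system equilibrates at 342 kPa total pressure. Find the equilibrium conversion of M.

X = 0.846

Basis: 1 mol M initially; let X = conversion of M. Extent ξ = X.
Moles: n_M = 1 − X; n_R = X; n_N = X.
Summing: n_T = 1 + X.
With p_i = (n_i/n_T)P, K_p = p_R p_N / (p_M).
Setting this equal to 861 kPa and taking the physical root (0 < X < 1) gives X = 0.846.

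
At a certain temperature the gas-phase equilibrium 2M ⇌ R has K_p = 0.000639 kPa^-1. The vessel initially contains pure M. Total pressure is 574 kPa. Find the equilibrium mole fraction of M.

y_M = 0.778

Basis: 1 mol M initially; let X = conversion of M. Extent ξ = 0.5X.
At extent ξ: n_M = 1 − X; n_R = 0.5X.
n_T = Σnᵢ = 1 − 0.5X.
Mole fractions y_i = n_i/n_T; K_p = p_R / (p_M^2) with p_i = y_i·P.
Substituting and setting equal to 0.000639 kPa^-1 gives a polynomial in X; the root in (0,1) is X = 0.363.
Then n_M = 0.637, n_T = 0.818, so y_M = 0.778.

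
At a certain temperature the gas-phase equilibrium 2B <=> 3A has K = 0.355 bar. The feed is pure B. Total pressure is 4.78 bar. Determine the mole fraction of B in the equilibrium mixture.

y_B = 0.676

Basis: 1 mol B initially; let X = conversion of B. Extent ξ = 0.5X.
Mole table: n_B = 1 − X; n_A = 1.5X.
n_T = Σnᵢ = 1 + 0.5X.
Mole fractions y_i = n_i/n_T; K = p_A^3 / (p_B^2) with p_i = y_i·P.
This yields a degree-3 equation in X; solving on (0,1), X = 0.242.
Then n_B = 0.758, n_T = 1.12, so y_B = 0.676.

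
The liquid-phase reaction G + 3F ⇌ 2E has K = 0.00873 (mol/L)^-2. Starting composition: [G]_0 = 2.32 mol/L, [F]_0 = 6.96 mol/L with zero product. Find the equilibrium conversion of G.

X = 0.287

Let X = conversion of G; extent ξ = 2.32·X mol/L.
Concentrations: [G] = 2.32 − 2.32X; [F] = 6.96 − 6.96X; [E] = 4.64X.
K = [E]^2 / ([G] [F]^3).
Equating to 0.00873 (mol/L)^-2: the physical root is X = 0.287.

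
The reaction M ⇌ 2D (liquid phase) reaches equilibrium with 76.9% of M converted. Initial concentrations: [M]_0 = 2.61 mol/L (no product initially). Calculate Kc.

Let X = conversion of M.
Concentrations: [M] = 2.61 − 2.61X; [D] = 5.22X.
At X = 0.769: [M] = 0.603, [D] = 4.01.
Kc = [D]^2 / ([M]) = 26.7 mol/L.

Kc = 26.7 mol/L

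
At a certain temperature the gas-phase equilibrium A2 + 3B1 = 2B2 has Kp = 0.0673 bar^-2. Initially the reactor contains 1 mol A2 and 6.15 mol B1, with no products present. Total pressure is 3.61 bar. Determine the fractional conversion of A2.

Take 1 mol A2 as basis and let X be its fractional conversion, so ξ = X.
Species balance: n_A2 = 1 − X; n_B1 = 6.15 − 3X; n_B2 = 2X.
Summing: n_T = 7.15 − 2X.
With p_i = (n_i/n_T)P, Kp = p_B2^2 / (p_A2 p_B1^3).
Setting this equal to 0.0673 bar^-2 and taking the physical root (0 < X < 1) gives X = 0.521.

X = 0.521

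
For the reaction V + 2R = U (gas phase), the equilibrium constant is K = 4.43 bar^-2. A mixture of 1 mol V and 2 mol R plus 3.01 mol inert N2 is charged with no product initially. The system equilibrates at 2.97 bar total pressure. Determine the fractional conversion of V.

Basis: 1 mol V initially; let X = conversion of V. Extent ξ = X.
Mole table: n_V = 1 − X; n_R = 2 − 2X; n_U = X; n_I = 3.01 (inert).
Summing: n_T = 6.01 − 2X.
y_i = n_i/n_T, p_i = y_i·P. K = p_U / (p_V p_R^2).
Substituting and setting equal to 4.43 bar^-2 gives a polynomial in X; the root in (0,1) is X = 0.559.

X = 0.559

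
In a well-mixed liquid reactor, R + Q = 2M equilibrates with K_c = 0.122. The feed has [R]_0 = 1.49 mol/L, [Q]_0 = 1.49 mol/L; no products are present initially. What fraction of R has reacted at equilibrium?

X = 0.149

Let X = conversion of R; extent ξ = 1.49·X mol/L.
Concentrations: [R] = 1.49 − 1.49X; [Q] = 1.49 − 1.49X; [M] = 2.98X.
K_c = [M]^2 / ([R] [Q]).
This equals 0.122 at X = 0.149 (the root in 0 < X < 1).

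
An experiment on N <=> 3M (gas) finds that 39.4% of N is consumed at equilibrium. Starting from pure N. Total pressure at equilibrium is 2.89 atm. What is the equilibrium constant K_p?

Basis: 1 mol N initially; let X = conversion of N. Extent ξ = X.
Species balance: n_N = 1 − X; n_M = 3X.
Summing: n_T = 1 + 2X.
At X = 0.394: n_N = 0.606, n_M = 1.18, n_T = 1.79.
p_i = (n_i/n_T)·P. K_p = p_M^3 / (p_N) = 7.12 atm^2.

K_p = 7.12 atm^2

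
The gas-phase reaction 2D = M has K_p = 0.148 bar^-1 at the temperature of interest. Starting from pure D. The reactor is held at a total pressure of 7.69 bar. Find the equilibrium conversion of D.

Take 1 mol D as basis and let X be its fractional conversion, so ξ = 0.5X.
Moles: n_D = 1 − X; n_M = 0.5X.
n_T = Σnᵢ = 1 − 0.5X.
y_i = n_i/n_T, p_i = y_i·P. K_p = p_M / (p_D^2).
Setting this equal to 0.148 bar^-1 and taking the physical root (0 < X < 1) gives X = 0.576.

X = 0.576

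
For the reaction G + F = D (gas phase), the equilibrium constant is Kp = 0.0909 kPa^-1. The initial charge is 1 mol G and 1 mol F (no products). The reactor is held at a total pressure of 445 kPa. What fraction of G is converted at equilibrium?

X = 0.845

Let X = conversion of G (basis 1 mol G); extent of reaction ξ = X.
At extent ξ: n_G = 1 − X; n_F = 1 − X; n_D = X.
Summing: n_T = 2 − X.
y_i = n_i/n_T, p_i = y_i·P. Kp = p_D / (p_G p_F).
Substituting and setting equal to 0.0909 kPa^-1 gives a polynomial in X; the root in (0,1) is X = 0.845.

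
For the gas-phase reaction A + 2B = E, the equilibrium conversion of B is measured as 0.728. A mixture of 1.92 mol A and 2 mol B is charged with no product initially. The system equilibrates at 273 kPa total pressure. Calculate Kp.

Kp = 0.000168 kPa^-2

Take 2 mol B as basis and let X be its fractional conversion, so ξ = X.
Moles: n_A = 1.92 − X; n_B = 2 − 2X; n_E = X.
n_T = Σnᵢ = 3.92 − 2X.
At X = 0.728: n_A = 1.19, n_B = 0.544, n_E = 0.728, n_T = 2.46.
p_i = (n_i/n_T)·P. Kp = p_E / (p_A p_B^2) = 0.000168 kPa^-2.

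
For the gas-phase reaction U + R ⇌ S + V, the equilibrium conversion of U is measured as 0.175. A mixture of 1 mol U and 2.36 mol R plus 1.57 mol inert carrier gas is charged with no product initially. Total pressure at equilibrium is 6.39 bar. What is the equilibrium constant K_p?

K_p = 0.017

Basis: 1 mol U initially; let X = conversion of U. Extent ξ = X.
Moles: n_U = 1 − X; n_R = 2.36 − X; n_S = X; n_V = X; n_I = 1.57 (inert).
Total moles n_T = 4.93 (Δν = 0, constant).
At X = 0.175: n_U = 0.825, n_R = 2.19, n_S = 0.175, n_V = 0.175, n_T = 4.93.
p_i = (n_i/n_T)·P. K_p = p_S p_V / (p_U p_R) = 0.017.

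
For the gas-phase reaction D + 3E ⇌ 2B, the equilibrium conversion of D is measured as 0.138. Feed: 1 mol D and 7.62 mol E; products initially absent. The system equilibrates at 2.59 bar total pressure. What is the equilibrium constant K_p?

K_p = 0.00245 bar^-2

Basis: 1 mol D initially; let X = conversion of D. Extent ξ = X.
Moles: n_D = 1 − X; n_E = 7.62 − 3X; n_B = 2X.
n_T = Σnᵢ = 8.62 − 2X.
At X = 0.138: n_D = 0.862, n_E = 7.21, n_B = 0.276, n_T = 8.34.
p_i = (n_i/n_T)·P. K_p = p_B^2 / (p_D p_E^3) = 0.00245 bar^-2.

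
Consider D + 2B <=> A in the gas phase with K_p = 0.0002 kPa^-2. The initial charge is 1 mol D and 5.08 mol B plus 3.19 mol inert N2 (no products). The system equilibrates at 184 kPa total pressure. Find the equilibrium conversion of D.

X = 0.609

Take 1 mol D as basis and let X be its fractional conversion, so ξ = X.
Species balance: n_D = 1 − X; n_B = 5.08 − 2X; n_A = X; n_I = 3.19 (inert).
n_T = Σnᵢ = 9.27 − 2X.
With p_i = (n_i/n_T)P, K_p = p_A / (p_D p_B^2).
Substituting and setting equal to 0.0002 kPa^-2 gives a polynomial in X; the root in (0,1) is X = 0.609.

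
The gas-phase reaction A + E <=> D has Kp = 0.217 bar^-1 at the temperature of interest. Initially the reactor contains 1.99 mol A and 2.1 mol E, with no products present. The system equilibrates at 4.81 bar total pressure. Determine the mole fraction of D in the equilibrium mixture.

Let X = conversion of A (basis 1.99 mol A); extent of reaction ξ = 1.99X.
Species balance: n_A = 1.99 − 1.99X; n_E = 2.1 − 1.99X; n_D = 1.99X.
Total moles n_T = 4.09 − 1.99X.
Mole fractions y_i = n_i/n_T; Kp = p_D / (p_A p_E) with p_i = y_i·P.
Substituting and setting equal to 0.217 bar^-1 gives a polynomial in X; the root in (0,1) is X = 0.309.
Then n_D = 0.614, n_T = 3.48, so y_D = 0.177.

y_D = 0.177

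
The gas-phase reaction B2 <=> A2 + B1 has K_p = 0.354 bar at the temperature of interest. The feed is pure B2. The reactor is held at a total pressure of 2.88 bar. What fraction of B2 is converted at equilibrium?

X = 0.331

Let X = conversion of B2 (basis 1 mol B2); extent of reaction ξ = X.
At extent ξ: n_B2 = 1 − X; n_A2 = X; n_B1 = X.
n_T = Σnᵢ = 1 + X.
Mole fractions y_i = n_i/n_T; K_p = p_A2 p_B1 / (p_B2) with p_i = y_i·P.
This yields a degree-2 equation in X; solving on (0,1), X = 0.331.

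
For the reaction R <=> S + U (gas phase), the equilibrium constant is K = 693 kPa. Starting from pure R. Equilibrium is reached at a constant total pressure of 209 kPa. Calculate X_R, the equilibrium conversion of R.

Let X = conversion of R (basis 1 mol R); extent of reaction ξ = X.
Species balance: n_R = 1 − X; n_S = X; n_U = X.
Total moles n_T = 1 + X.
Mole fractions y_i = n_i/n_T; K = p_S p_U / (p_R) with p_i = y_i·P.
Equating to 693 kPa and solving on 0 < X < 1: X = 0.877.

X = 0.877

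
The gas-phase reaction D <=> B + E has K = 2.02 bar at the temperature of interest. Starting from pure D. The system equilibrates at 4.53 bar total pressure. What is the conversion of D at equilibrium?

Take 1 mol D as basis and let X be its fractional conversion, so ξ = X.
At extent ξ: n_D = 1 − X; n_B = X; n_E = X.
n_T = Σnᵢ = 1 + X.
y_i = n_i/n_T, p_i = y_i·P. K = p_B p_E / (p_D).
Equating to 2.02 bar and solving on 0 < X < 1: X = 0.555.

X = 0.555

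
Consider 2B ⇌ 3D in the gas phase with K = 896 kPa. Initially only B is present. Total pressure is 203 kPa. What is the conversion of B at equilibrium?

Let X = conversion of B (basis 1 mol B); extent of reaction ξ = 0.5X.
Species balance: n_B = 1 − X; n_D = 1.5X.
Total moles n_T = 1 + 0.5X.
With p_i = (n_i/n_T)P, K = p_D^3 / (p_B^2).
Equating to 896 kPa and solving on 0 < X < 1: X = 0.624.

X = 0.624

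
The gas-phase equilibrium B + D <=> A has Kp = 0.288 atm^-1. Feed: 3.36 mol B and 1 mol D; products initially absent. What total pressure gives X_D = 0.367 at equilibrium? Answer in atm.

P = 2.69 atm

Take 1 mol D as basis and let X be its fractional conversion, so ξ = X.
Moles: n_B = 3.36 − X; n_D = 1 − X; n_A = X.
n_T = Σnᵢ = 4.36 − X.
Kp = p_A / (p_B p_D) with p_i = (n_i/n_T)·P.
At X = 0.367: the mole-fraction product g(X) = Π y_i^ν_i = 0.7735. Since Kp = g(X)·P^{-1}, P = (g/Kp)^(1/1) = (0.7735/0.288)^(1/1) = 2.69 atm.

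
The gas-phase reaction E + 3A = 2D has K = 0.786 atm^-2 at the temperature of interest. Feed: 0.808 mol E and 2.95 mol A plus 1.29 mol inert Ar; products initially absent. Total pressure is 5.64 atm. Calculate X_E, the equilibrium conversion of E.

Let X = conversion of E (basis 0.808 mol E); extent of reaction ξ = 0.808X.
At extent ξ: n_E = 0.808 − 0.808X; n_A = 2.95 − 2.42X; n_D = 1.62X; n_I = 1.29 (inert).
Summing: n_T = 5.05 − 1.62X.
y_i = n_i/n_T, p_i = y_i·P. K = p_D^2 / (p_E p_A^3).
Equating to 0.786 atm^-2 and solving on 0 < X < 1: X = 0.654.

X = 0.654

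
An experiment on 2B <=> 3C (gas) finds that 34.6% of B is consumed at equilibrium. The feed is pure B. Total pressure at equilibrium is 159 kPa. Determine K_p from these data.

K_p = 44.3 kPa

Let X = conversion of B (basis 1 mol B); extent of reaction ξ = 0.5X.
Moles: n_B = 1 − X; n_C = 1.5X.
Summing: n_T = 1 + 0.5X.
At X = 0.346: n_B = 0.654, n_C = 0.519, n_T = 1.17.
p_i = (n_i/n_T)·P. K_p = p_C^3 / (p_B^2) = 44.3 kPa.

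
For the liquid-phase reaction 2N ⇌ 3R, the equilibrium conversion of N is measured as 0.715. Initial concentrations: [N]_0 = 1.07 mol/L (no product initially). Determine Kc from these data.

Let X = conversion of N.
Concentrations: [N] = 1.07 − 1.07X; [R] = 1.6X.
At X = 0.715: [N] = 0.305, [R] = 1.15.
Kc = [R]^3 / ([N]^2) = 16.3 mol/L.

Kc = 16.3 mol/L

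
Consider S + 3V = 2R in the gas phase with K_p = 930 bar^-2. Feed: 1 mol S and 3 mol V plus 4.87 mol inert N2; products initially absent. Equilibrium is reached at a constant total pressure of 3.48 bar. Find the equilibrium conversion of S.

X = 0.851

Take 1 mol S as basis and let X be its fractional conversion, so ξ = X.
Species balance: n_S = 1 − X; n_V = 3 − 3X; n_R = 2X; n_I = 4.87 (inert).
n_T = Σnᵢ = 8.87 − 2X.
Mole fractions y_i = n_i/n_T; K_p = p_R^2 / (p_S p_V^3) with p_i = y_i·P.
Setting this equal to 930 bar^-2 and taking the physical root (0 < X < 1) gives X = 0.851.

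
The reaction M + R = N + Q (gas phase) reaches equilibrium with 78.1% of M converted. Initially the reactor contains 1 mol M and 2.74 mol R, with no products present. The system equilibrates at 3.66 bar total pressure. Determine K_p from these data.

Let X = conversion of M (basis 1 mol M); extent of reaction ξ = X.
Mole table: n_M = 1 − X; n_R = 2.74 − X; n_N = X; n_Q = X.
Since Δν = 0, n_T = 3.74 throughout.
At X = 0.781: n_M = 0.219, n_R = 1.96, n_N = 0.781, n_Q = 0.781, n_T = 3.74.
p_i = (n_i/n_T)·P. K_p = p_N p_Q / (p_M p_R) = 1.42.

K_p = 1.42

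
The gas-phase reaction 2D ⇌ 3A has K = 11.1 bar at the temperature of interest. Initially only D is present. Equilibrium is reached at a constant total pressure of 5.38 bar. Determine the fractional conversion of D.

Take 1 mol D as basis and let X be its fractional conversion, so ξ = 0.5X.
Species balance: n_D = 1 − X; n_A = 1.5X.
n_T = Σnᵢ = 1 + 0.5X.
y_i = n_i/n_T, p_i = y_i·P. K = p_A^3 / (p_D^2).
Substituting and setting equal to 11.1 bar gives a polynomial in X; the root in (0,1) is X = 0.544.

X = 0.544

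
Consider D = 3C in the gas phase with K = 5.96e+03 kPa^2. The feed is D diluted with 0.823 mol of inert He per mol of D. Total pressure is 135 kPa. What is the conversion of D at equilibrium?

X = 0.369

Basis: 1 mol D initially; let X = conversion of D. Extent ξ = X.
At extent ξ: n_D = 1 − X; n_C = 3X; n_I = 0.823 (inert).
Summing: n_T = 1.82 + 2X.
Mole fractions y_i = n_i/n_T; K = p_C^3 / (p_D) with p_i = y_i·P.
Equating to 5.96e+03 kPa^2 and solving on 0 < X < 1: X = 0.369.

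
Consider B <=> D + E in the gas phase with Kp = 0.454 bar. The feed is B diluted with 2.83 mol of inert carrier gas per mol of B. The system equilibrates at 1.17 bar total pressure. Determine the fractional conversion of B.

Basis: 1 mol B initially; let X = conversion of B. Extent ξ = X.
Mole table: n_B = 1 − X; n_D = X; n_E = X; n_I = 2.83 (inert).
Summing: n_T = 3.83 + X.
With p_i = (n_i/n_T)P, Kp = p_D p_E / (p_B).
This yields a degree-2 equation in X; solving on (0,1), X = 0.712.

X = 0.712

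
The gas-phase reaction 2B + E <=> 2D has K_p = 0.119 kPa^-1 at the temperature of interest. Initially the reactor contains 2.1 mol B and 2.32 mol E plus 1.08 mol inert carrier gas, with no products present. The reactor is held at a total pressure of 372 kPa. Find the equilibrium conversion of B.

X = 0.790

Basis: 2.1 mol B initially; let X = conversion of B. Extent ξ = 1.05X.
At extent ξ: n_B = 2.1 − 2.1X; n_E = 2.32 − 1.05X; n_D = 2.1X; n_I = 1.08 (inert).
Summing: n_T = 5.5 − 1.05X.
With p_i = (n_i/n_T)P, K_p = p_D^2 / (p_B^2 p_E).
Setting this equal to 0.119 kPa^-1 and taking the physical root (0 < X < 1) gives X = 0.790.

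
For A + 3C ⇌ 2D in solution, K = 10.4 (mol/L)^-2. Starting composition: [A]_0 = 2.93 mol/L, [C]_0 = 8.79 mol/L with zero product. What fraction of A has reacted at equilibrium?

Let X = conversion of A; extent ξ = 2.93·X mol/L.
Concentrations: [A] = 2.93 − 2.93X; [C] = 8.79 − 8.79X; [D] = 5.86X.
K = [D]^2 / ([A] [C]^3).
Equating to 10.4 (mol/L)^-2: the physical root is X = 0.818.

X = 0.818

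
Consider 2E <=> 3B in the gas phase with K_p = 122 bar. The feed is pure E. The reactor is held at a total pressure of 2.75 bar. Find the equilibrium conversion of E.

X = 0.826

Basis: 1 mol E initially; let X = conversion of E. Extent ξ = 0.5X.
Moles: n_E = 1 − X; n_B = 1.5X.
n_T = Σnᵢ = 1 + 0.5X.
y_i = n_i/n_T, p_i = y_i·P. K_p = p_B^3 / (p_E^2).
Substituting and setting equal to 122 bar gives a polynomial in X; the root in (0,1) is X = 0.826.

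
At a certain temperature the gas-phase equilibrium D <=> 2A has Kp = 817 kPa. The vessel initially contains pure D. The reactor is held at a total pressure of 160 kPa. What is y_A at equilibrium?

y_A = 0.856

Basis: 1 mol D initially; let X = conversion of D. Extent ξ = X.
Moles: n_D = 1 − X; n_A = 2X.
Summing: n_T = 1 + X.
y_i = n_i/n_T, p_i = y_i·P. Kp = p_A^2 / (p_D).
Equating to 817 kPa and solving on 0 < X < 1: X = 0.749.
Then n_A = 1.5, n_T = 1.75, so y_A = 0.856.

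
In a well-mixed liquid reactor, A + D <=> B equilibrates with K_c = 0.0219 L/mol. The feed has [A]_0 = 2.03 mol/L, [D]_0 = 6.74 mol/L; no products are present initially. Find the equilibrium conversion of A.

Let X = conversion of A; extent ξ = 2.03·X mol/L.
Concentrations: [A] = 2.03 − 2.03X; [D] = 6.74 − 2.03X; [B] = 2.03X.
K_c = [B] / ([A] [D]).
This equals 0.0219 at X = 0.124 (the root in 0 < X < 1).

X = 0.124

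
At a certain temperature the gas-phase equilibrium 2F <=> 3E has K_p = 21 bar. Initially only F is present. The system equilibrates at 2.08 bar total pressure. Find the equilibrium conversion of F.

X = 0.705

Take 1 mol F as basis and let X be its fractional conversion, so ξ = 0.5X.
At extent ξ: n_F = 1 − X; n_E = 1.5X.
Total moles n_T = 1 + 0.5X.
With p_i = (n_i/n_T)P, K_p = p_E^3 / (p_F^2).
Equating to 21 bar and solving on 0 < X < 1: X = 0.705.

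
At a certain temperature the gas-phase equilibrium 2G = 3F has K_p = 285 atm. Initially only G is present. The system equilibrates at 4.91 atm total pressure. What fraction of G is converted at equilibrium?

Basis: 1 mol G initially; let X = conversion of G. Extent ξ = 0.5X.
Mole table: n_G = 1 − X; n_F = 1.5X.
Total moles n_T = 1 + 0.5X.
With p_i = (n_i/n_T)P, K_p = p_F^3 / (p_G^2).
This yields a degree-3 equation in X; solving on (0,1), X = 0.843.

X = 0.843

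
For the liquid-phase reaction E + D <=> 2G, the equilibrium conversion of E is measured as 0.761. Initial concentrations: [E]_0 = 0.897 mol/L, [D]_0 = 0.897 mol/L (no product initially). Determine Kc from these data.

Kc = 40.6

Let X = conversion of E.
Concentrations: [E] = 0.897 − 0.897X; [D] = 0.897 − 0.897X; [G] = 1.79X.
At X = 0.761: [E] = 0.214, [D] = 0.214, [G] = 1.37.
Kc = [G]^2 / ([E] [D]) = 40.6.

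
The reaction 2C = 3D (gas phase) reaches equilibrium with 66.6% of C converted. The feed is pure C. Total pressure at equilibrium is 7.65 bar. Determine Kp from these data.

Let X = conversion of C (basis 1 mol C); extent of reaction ξ = 0.5X.
Mole table: n_C = 1 − X; n_D = 1.5X.
Summing: n_T = 1 + 0.5X.
At X = 0.666: n_C = 0.334, n_D = 0.999, n_T = 1.33.
p_i = (n_i/n_T)·P. Kp = p_D^3 / (p_C^2) = 51.3 bar.

Kp = 51.3 bar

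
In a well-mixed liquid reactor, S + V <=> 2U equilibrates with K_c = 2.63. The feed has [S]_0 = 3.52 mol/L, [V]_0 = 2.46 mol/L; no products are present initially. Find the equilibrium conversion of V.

X = 0.529

Let X = conversion of V; extent ξ = 2.46·X mol/L.
Concentrations: [S] = 3.52 − 2.46X; [V] = 2.46 − 2.46X; [U] = 4.92X.
K_c = [U]^2 / ([S] [V]).
Setting equal to 2.63 and solving for X on (0,1) gives X = 0.529.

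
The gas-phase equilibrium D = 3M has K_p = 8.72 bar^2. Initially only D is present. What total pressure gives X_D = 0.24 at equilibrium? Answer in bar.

Let X = conversion of D (basis 1 mol D); extent of reaction ξ = X.
Mole table: n_D = 1 − X; n_M = 3X.
Summing: n_T = 1 + 2X.
K_p = p_M^3 / (p_D) with p_i = (n_i/n_T)·P.
At X = 0.24: the mole-fraction product g(X) = Π y_i^ν_i = 0.2242. Since K_p = g(X)·P^{2}, P = (K_p/g)^(1/2) = (8.72/0.2242)^(1/2) = 6.24 bar.

P = 6.24 bar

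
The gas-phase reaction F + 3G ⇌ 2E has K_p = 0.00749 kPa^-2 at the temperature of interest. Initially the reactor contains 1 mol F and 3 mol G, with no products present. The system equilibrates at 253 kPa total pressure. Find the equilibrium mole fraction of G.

y_G = 0.233

Take 1 mol F as basis and let X be its fractional conversion, so ξ = X.
Mole table: n_F = 1 − X; n_G = 3 − 3X; n_E = 2X.
n_T = Σnᵢ = 4 − 2X.
With p_i = (n_i/n_T)P, K_p = p_E^2 / (p_F p_G^3).
Setting this equal to 0.00749 kPa^-2 and taking the physical root (0 < X < 1) gives X = 0.816.
Then n_G = 0.553, n_T = 2.37, so y_G = 0.233.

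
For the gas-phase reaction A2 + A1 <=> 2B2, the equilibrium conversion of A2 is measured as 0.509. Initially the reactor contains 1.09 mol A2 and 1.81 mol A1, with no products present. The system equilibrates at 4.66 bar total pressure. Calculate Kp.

Let X = conversion of A2 (basis 1.09 mol A2); extent of reaction ξ = 1.09X.
Mole table: n_A2 = 1.09 − 1.09X; n_A1 = 1.81 − 1.09X; n_B2 = 2.18X.
n_T stays at 2.9 (no change in mole number).
At X = 0.509: n_A2 = 0.535, n_A1 = 1.26, n_B2 = 1.11, n_T = 2.9.
p_i = (n_i/n_T)·P. Kp = p_B2^2 / (p_A2 p_A1) = 1.83.

Kp = 1.83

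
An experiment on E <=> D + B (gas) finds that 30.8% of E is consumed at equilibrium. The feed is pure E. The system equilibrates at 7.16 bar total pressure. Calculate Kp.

Kp = 0.75 bar

Let X = conversion of E (basis 1 mol E); extent of reaction ξ = X.
At extent ξ: n_E = 1 − X; n_D = X; n_B = X.
Summing: n_T = 1 + X.
At X = 0.308: n_E = 0.692, n_D = 0.308, n_B = 0.308, n_T = 1.31.
p_i = (n_i/n_T)·P. Kp = p_D p_B / (p_E) = 0.75 bar.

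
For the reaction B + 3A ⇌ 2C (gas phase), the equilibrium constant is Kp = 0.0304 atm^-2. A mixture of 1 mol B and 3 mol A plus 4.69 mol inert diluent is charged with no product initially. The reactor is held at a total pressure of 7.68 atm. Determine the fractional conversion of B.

X = 0.243

Basis: 1 mol B initially; let X = conversion of B. Extent ξ = X.
Species balance: n_B = 1 − X; n_A = 3 − 3X; n_C = 2X; n_I = 4.69 (inert).
Summing: n_T = 8.69 − 2X.
y_i = n_i/n_T, p_i = y_i·P. Kp = p_C^2 / (p_B p_A^3).
This yields a degree-4 equation in X; solving on (0,1), X = 0.243.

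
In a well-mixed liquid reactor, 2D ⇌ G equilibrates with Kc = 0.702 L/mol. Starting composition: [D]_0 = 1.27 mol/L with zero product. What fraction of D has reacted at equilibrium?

Let X = conversion of D; extent ξ = 1.27X/2 mol/L.
Concentrations: [D] = 1.27 − 1.27X; [G] = 0.635X.
Kc = [G] / ([D]^2).
Solving Kc = 0.702 for X ∈ (0,1): X = 0.481.

X = 0.481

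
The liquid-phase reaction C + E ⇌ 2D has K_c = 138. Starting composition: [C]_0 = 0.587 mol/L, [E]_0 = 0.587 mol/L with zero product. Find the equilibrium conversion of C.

Let X = conversion of C; extent ξ = 0.587·X mol/L.
Concentrations: [C] = 0.587 − 0.587X; [E] = 0.587 − 0.587X; [D] = 1.17X.
K_c = [D]^2 / ([C] [E]).
Equating to 138: the physical root is X = 0.855.

X = 0.855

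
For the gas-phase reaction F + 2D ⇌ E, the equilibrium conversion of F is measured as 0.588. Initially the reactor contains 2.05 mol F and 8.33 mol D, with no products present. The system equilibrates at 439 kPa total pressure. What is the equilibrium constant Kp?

Basis: 2.05 mol F initially; let X = conversion of F. Extent ξ = 2.05X.
Species balance: n_F = 2.05 − 2.05X; n_D = 8.33 − 4.1X; n_E = 2.05X.
n_T = Σnᵢ = 10.4 − 4.1X.
At X = 0.588: n_F = 0.845, n_D = 5.92, n_E = 1.21, n_T = 7.97.
p_i = (n_i/n_T)·P. Kp = p_E / (p_F p_D^2) = 1.34e-05 kPa^-2.

Kp = 1.34e-05 kPa^-2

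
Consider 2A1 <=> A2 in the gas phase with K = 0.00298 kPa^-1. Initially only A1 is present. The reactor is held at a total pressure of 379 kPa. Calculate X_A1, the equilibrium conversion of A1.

Let X = conversion of A1 (basis 1 mol A1); extent of reaction ξ = 0.5X.
Mole table: n_A1 = 1 − X; n_A2 = 0.5X.
Summing: n_T = 1 − 0.5X.
y_i = n_i/n_T, p_i = y_i·P. K = p_A2 / (p_A1^2).
Substituting and setting equal to 0.00298 kPa^-1 gives a polynomial in X; the root in (0,1) is X = 0.574.

X = 0.574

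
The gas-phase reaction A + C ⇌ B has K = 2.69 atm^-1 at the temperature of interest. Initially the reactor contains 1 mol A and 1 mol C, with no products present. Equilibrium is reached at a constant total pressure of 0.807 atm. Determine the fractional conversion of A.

Let X = conversion of A (basis 1 mol A); extent of reaction ξ = X.
Species balance: n_A = 1 − X; n_C = 1 − X; n_B = X.
Total moles n_T = 2 − X.
y_i = n_i/n_T, p_i = y_i·P. K = p_B / (p_A p_C).
Equating to 2.69 atm^-1 and solving on 0 < X < 1: X = 0.438.

X = 0.438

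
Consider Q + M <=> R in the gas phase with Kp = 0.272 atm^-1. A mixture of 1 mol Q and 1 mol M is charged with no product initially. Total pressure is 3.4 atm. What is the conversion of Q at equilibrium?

Let X = conversion of Q (basis 1 mol Q); extent of reaction ξ = X.
Species balance: n_Q = 1 − X; n_M = 1 − X; n_R = X.
Summing: n_T = 2 − X.
With p_i = (n_i/n_T)P, Kp = p_R / (p_Q p_M).
Substituting and setting equal to 0.272 atm^-1 gives a polynomial in X; the root in (0,1) is X = 0.279.

X = 0.279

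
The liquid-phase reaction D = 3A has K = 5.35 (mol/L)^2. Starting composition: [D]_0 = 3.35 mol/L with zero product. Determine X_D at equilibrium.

X = 0.238

Let X = conversion of D; extent ξ = 3.35·X mol/L.
Concentrations: [D] = 3.35 − 3.35X; [A] = 10.1X.
K = [A]^3 / ([D]).
This equals 5.35 at X = 0.238 (the root in 0 < X < 1).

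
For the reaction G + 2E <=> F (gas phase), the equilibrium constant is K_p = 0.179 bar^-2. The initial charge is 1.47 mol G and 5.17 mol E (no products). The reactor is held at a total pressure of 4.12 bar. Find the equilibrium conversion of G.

X = 0.598

Let X = conversion of G (basis 1.47 mol G); extent of reaction ξ = 1.47X.
At extent ξ: n_G = 1.47 − 1.47X; n_E = 5.17 − 2.94X; n_F = 1.47X.
n_T = Σnᵢ = 6.64 − 2.94X.
With p_i = (n_i/n_T)P, K_p = p_F / (p_G p_E^2).
Setting this equal to 0.179 bar^-2 and taking the physical root (0 < X < 1) gives X = 0.598.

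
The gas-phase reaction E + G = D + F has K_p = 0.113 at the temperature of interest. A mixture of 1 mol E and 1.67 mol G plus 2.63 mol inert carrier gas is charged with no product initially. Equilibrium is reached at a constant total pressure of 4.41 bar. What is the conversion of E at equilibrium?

X = 0.322

Let X = conversion of E (basis 1 mol E); extent of reaction ξ = X.
Moles: n_E = 1 − X; n_G = 1.67 − X; n_D = X; n_F = X; n_I = 2.63 (inert).
Total moles n_T = 5.3 (Δν = 0, constant).
y_i = n_i/n_T, p_i = y_i·P. K_p = p_D p_F / (p_E p_G).
Substituting and setting equal to 0.113 gives a polynomial in X; the root in (0,1) is X = 0.322.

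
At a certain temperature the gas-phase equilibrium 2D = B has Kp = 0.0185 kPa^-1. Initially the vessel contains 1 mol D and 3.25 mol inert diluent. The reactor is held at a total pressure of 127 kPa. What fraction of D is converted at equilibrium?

X = 0.408

Take 1 mol D as basis and let X be its fractional conversion, so ξ = 0.5X.
Species balance: n_D = 1 − X; n_B = 0.5X; n_I = 3.25 (inert).
Total moles n_T = 4.25 − 0.5X.
Mole fractions y_i = n_i/n_T; Kp = p_B / (p_D^2) with p_i = y_i·P.
Substituting and setting equal to 0.0185 kPa^-1 gives a polynomial in X; the root in (0,1) is X = 0.408.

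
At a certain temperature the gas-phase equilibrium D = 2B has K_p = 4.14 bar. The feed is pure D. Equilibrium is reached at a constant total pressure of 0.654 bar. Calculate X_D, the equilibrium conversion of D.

X = 0.783

Let X = conversion of D (basis 1 mol D); extent of reaction ξ = X.
Mole table: n_D = 1 − X; n_B = 2X.
Total moles n_T = 1 + X.
With p_i = (n_i/n_T)P, K_p = p_B^2 / (p_D).
Setting this equal to 4.14 bar and taking the physical root (0 < X < 1) gives X = 0.783.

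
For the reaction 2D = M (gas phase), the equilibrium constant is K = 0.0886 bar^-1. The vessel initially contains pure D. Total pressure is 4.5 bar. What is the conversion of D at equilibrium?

X = 0.379

Let X = conversion of D (basis 1 mol D); extent of reaction ξ = 0.5X.
Species balance: n_D = 1 − X; n_M = 0.5X.
Total moles n_T = 1 − 0.5X.
y_i = n_i/n_T, p_i = y_i·P. K = p_M / (p_D^2).
Substituting and setting equal to 0.0886 bar^-1 gives a polynomial in X; the root in (0,1) is X = 0.379.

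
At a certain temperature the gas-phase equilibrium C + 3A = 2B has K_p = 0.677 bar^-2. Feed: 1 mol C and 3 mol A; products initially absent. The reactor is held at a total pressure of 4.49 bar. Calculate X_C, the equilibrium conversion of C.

X = 0.585

Take 1 mol C as basis and let X be its fractional conversion, so ξ = X.
Mole table: n_C = 1 − X; n_A = 3 − 3X; n_B = 2X.
n_T = Σnᵢ = 4 − 2X.
With p_i = (n_i/n_T)P, K_p = p_B^2 / (p_C p_A^3).
Substituting and setting equal to 0.677 bar^-2 gives a polynomial in X; the root in (0,1) is X = 0.585.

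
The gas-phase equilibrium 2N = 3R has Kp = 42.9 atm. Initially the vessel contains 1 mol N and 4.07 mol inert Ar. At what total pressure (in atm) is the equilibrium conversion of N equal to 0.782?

P = 6.9 atm

Basis: 1 mol N initially; let X = conversion of N. Extent ξ = 0.5X.
Species balance: n_N = 1 − X; n_R = 1.5X; n_I = 4.07 (inert).
Summing: n_T = 5.07 + 0.5X.
Kp = p_R^3 / (p_N^2) with p_i = (n_i/n_T)·P.
At X = 0.782: the mole-fraction product g(X) = Π y_i^ν_i = 6.219. Since Kp = g(X)·P^{1}, P = (Kp/g)^(1/1) = (42.9/6.219)^(1/1) = 6.9 atm.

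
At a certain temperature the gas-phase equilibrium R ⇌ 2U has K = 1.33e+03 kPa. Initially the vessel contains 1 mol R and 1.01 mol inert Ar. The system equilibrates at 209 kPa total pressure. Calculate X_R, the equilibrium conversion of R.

X = 0.843

Take 1 mol R as basis and let X be its fractional conversion, so ξ = X.
Mole table: n_R = 1 − X; n_U = 2X; n_I = 1.01 (inert).
Total moles n_T = 2.01 + X.
Mole fractions y_i = n_i/n_T; K = p_U^2 / (p_R) with p_i = y_i·P.
This yields a degree-2 equation in X; solving on (0,1), X = 0.843.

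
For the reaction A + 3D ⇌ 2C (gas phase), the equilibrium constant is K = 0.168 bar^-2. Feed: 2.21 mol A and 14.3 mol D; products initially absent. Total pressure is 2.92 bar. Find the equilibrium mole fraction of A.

Take 2.21 mol A as basis and let X be its fractional conversion, so ξ = 2.21X.
Species balance: n_A = 2.21 − 2.21X; n_D = 14.3 − 6.63X; n_C = 4.42X.
Summing: n_T = 16.5 − 4.42X.
Mole fractions y_i = n_i/n_T; K = p_C^2 / (p_A p_D^3) with p_i = y_i·P.
Substituting and setting equal to 0.168 bar^-2 gives a polynomial in X; the root in (0,1) is X = 0.604.
Then n_A = 0.875, n_T = 13.8, so y_A = 0.063.

y_A = 0.063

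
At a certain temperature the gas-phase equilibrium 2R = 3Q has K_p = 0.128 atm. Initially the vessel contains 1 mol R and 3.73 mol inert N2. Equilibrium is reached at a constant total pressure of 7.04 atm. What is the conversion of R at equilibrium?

X = 0.246

Basis: 1 mol R initially; let X = conversion of R. Extent ξ = 0.5X.
Mole table: n_R = 1 − X; n_Q = 1.5X; n_I = 3.73 (inert).
Total moles n_T = 4.73 + 0.5X.
With p_i = (n_i/n_T)P, K_p = p_Q^3 / (p_R^2).
This yields a degree-3 equation in X; solving on (0,1), X = 0.246.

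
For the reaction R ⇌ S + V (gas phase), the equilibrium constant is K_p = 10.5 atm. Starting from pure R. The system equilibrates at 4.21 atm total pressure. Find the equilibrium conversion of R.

X = 0.845

Basis: 1 mol R initially; let X = conversion of R. Extent ξ = X.
Species balance: n_R = 1 − X; n_S = X; n_V = X.
n_T = Σnᵢ = 1 + X.
With p_i = (n_i/n_T)P, K_p = p_S p_V / (p_R).
Setting this equal to 10.5 atm and taking the physical root (0 < X < 1) gives X = 0.845.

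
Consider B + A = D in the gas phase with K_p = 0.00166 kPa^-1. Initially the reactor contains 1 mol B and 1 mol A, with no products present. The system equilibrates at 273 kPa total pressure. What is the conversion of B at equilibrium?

Basis: 1 mol B initially; let X = conversion of B. Extent ξ = X.
Moles: n_B = 1 − X; n_A = 1 − X; n_D = X.
Total moles n_T = 2 − X.
Mole fractions y_i = n_i/n_T; K_p = p_D / (p_B p_A) with p_i = y_i·P.
Equating to 0.00166 kPa^-1 and solving on 0 < X < 1: X = 0.170.

X = 0.170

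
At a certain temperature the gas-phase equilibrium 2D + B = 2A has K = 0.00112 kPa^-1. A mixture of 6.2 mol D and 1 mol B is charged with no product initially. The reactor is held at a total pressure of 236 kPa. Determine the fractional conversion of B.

X = 0.408

Basis: 1 mol B initially; let X = conversion of B. Extent ξ = X.
Moles: n_D = 6.2 − 2X; n_B = 1 − X; n_A = 2X.
Summing: n_T = 7.2 − X.
Mole fractions y_i = n_i/n_T; K = p_A^2 / (p_D^2 p_B) with p_i = y_i·P.
Setting this equal to 0.00112 kPa^-1 and taking the physical root (0 < X < 1) gives X = 0.408.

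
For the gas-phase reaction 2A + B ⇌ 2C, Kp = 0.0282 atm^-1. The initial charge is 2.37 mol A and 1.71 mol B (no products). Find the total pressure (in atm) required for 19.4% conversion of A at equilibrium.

P = 5.34 atm

Take 2.37 mol A as basis and let X be its fractional conversion, so ξ = 1.19X.
At extent ξ: n_A = 2.37 − 2.37X; n_B = 1.71 − 1.19X; n_C = 2.37X.
n_T = Σnᵢ = 4.08 − 1.19X.
Kp = p_C^2 / (p_A^2 p_B) with p_i = (n_i/n_T)·P.
At X = 0.194: the mole-fraction product g(X) = Π y_i^ν_i = 0.1507. Since Kp = g(X)·P^{-1}, P = (g/Kp)^(1/1) = (0.1507/0.0282)^(1/1) = 5.34 atm.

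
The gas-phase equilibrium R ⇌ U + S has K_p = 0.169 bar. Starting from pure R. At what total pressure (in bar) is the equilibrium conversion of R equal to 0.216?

Basis: 1 mol R initially; let X = conversion of R. Extent ξ = X.
Moles: n_R = 1 − X; n_U = X; n_S = X.
Total moles n_T = 1 + X.
K_p = p_U p_S / (p_R) with p_i = (n_i/n_T)·P.
At X = 0.216: the mole-fraction product g(X) = Π y_i^ν_i = 0.04894. Since K_p = g(X)·P^{1}, P = (K_p/g)^(1/1) = (0.169/0.04894)^(1/1) = 3.45 bar.

P = 3.45 bar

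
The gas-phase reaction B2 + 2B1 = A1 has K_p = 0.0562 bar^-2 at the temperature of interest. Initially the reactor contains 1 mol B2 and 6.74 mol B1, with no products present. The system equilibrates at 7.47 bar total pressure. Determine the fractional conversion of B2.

X = 0.690

Let X = conversion of B2 (basis 1 mol B2); extent of reaction ξ = X.
Species balance: n_B2 = 1 − X; n_B1 = 6.74 − 2X; n_A1 = X.
n_T = Σnᵢ = 7.74 − 2X.
With p_i = (n_i/n_T)P, K_p = p_A1 / (p_B2 p_B1^2).
Equating to 0.0562 bar^-2 and solving on 0 < X < 1: X = 0.690.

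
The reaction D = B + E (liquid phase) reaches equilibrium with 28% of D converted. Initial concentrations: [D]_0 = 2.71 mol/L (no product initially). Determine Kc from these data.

Kc = 0.295 mol/L

Let X = conversion of D.
Concentrations: [D] = 2.71 − 2.71X; [B] = 2.71X; [E] = 2.71X.
At X = 0.28: [D] = 1.95, [B] = 0.759, [E] = 0.759.
Kc = [B] [E] / ([D]) = 0.295 mol/L.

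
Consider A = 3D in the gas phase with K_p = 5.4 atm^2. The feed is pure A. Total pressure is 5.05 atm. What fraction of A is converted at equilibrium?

X = 0.235

Basis: 1 mol A initially; let X = conversion of A. Extent ξ = X.
At extent ξ: n_A = 1 − X; n_D = 3X.
Total moles n_T = 1 + 2X.
Mole fractions y_i = n_i/n_T; K_p = p_D^3 / (p_A) with p_i = y_i·P.
Equating to 5.4 atm^2 and solving on 0 < X < 1: X = 0.235.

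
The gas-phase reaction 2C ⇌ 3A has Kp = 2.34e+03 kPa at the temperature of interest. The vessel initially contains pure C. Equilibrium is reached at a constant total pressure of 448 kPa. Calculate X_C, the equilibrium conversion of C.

Let X = conversion of C (basis 1 mol C); extent of reaction ξ = 0.5X.
Species balance: n_C = 1 − X; n_A = 1.5X.
Summing: n_T = 1 + 0.5X.
y_i = n_i/n_T, p_i = y_i·P. Kp = p_A^3 / (p_C^2).
This yields a degree-3 equation in X; solving on (0,1), X = 0.641.

X = 0.641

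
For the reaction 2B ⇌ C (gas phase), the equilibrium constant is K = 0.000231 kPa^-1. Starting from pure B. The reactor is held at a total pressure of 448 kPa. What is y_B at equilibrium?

Let X = conversion of B (basis 1 mol B); extent of reaction ξ = 0.5X.
Species balance: n_B = 1 − X; n_C = 0.5X.
Total moles n_T = 1 − 0.5X.
y_i = n_i/n_T, p_i = y_i·P. K = p_C / (p_B^2).
Substituting and setting equal to 0.000231 kPa^-1 gives a polynomial in X; the root in (0,1) is X = 0.159.
Then n_B = 0.841, n_T = 0.92, so y_B = 0.914.

y_B = 0.914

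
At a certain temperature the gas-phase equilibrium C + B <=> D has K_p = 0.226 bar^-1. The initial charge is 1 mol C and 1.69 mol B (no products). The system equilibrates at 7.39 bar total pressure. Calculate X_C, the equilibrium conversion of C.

Let X = conversion of C (basis 1 mol C); extent of reaction ξ = X.
Species balance: n_C = 1 − X; n_B = 1.69 − X; n_D = X.
Summing: n_T = 2.69 − X.
Mole fractions y_i = n_i/n_T; K_p = p_D / (p_C p_B) with p_i = y_i·P.
This yields a degree-2 equation in X; solving on (0,1), X = 0.478.

X = 0.478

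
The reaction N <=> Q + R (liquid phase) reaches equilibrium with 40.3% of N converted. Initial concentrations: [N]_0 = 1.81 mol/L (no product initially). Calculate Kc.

Let X = conversion of N.
Concentrations: [N] = 1.81 − 1.81X; [Q] = 1.81X; [R] = 1.81X.
At X = 0.403: [N] = 1.08, [Q] = 0.729, [R] = 0.729.
Kc = [Q] [R] / ([N]) = 0.492 mol/L.

Kc = 0.492 mol/L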